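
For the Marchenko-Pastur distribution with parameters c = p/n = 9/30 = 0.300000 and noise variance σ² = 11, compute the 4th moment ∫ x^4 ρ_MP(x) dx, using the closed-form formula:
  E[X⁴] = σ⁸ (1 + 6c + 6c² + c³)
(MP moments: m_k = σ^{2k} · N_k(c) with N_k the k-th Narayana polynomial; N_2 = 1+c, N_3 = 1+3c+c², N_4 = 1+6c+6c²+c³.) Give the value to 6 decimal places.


E[X⁴] = σ⁸ (1 + 6c + 6c² + c³) (fourth MP moment). With σ² = 11 (so σ⁸ = 14641) and c = 9/30 = 0.300000: E[X⁴] = 14641 · (1 + 6·0.300000 + 6·(0.300000)² + (0.300000)³) = 14641 · 3.367000.

So E[X^4] = 49296.247000.


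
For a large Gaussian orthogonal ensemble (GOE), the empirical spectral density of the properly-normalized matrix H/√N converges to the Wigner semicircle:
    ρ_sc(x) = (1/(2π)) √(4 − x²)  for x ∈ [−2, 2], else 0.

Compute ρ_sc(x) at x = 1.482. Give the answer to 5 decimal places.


ρ_sc(x) = (1/(2π)) √(4 − x²). With x = 1.482:
  4 − x² = 4 − (1.482)² = 4 − 2.196324 = 1.803676.
  √(4 − x²) = 1.343010.
  1/(2π) = 0.159155.
  ρ_sc(1.482) = 0.159155 · 1.343010 = 0.213747.

Rounded to 5 decimal places: ρ_sc(1.482) ≈ 0.21375.


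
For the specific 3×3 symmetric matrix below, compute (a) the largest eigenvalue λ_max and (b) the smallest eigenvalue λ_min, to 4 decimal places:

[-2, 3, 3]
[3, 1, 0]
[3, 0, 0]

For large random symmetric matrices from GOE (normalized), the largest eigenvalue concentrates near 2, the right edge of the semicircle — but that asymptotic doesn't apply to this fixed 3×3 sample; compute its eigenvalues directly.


Since M is real symmetric, all three eigenvalues are real; they are the roots of det(λI − M) = λ³ − (tr M) λ² + s λ − det M, where s is the sum of the principal 2×2 minors.
tr M = -2 + 1 + 0 = -1.
s = ((-2)·1 − 3²) + ((-2)·0 − 3²) + (1·0 − 0²) = -11 + (-9) + 0 = -20.
det M (expand along row 1) = (-2)·0 − 3·0 + 3·(-3) = -9.
Characteristic polynomial: λ³ + λ² − 20λ + 9 = 0.
Substitute λ = y + (tr M)/3 = y − 0.333333 to remove the quadratic term: y³ + p·y + q = 0 with p = s − (tr M)²/3 = -20.333333 and q = −2(tr M)³/27 + (tr M)·s/3 − det M = 15.740741.
Three real roots ⇒ use the trigonometric (Viète) form: r = 2√(−p/3) = 5.206833, φ = arccos(3q/(p·r)) = arccos(-0.446030) = 2.033121 rad.
y_k = r·cos(φ/3 − 2πk/3) for k = 0, 1, 2 gives y = 4.056188, 0.799244, -4.855432.
λ_k = y_k − 0.333333 gives λ = 3.7229, 0.4659, -5.1888 (check: the sum is -1.0000 = tr M).

Hence λ_max = 3.7229 and λ_min = -5.1888.


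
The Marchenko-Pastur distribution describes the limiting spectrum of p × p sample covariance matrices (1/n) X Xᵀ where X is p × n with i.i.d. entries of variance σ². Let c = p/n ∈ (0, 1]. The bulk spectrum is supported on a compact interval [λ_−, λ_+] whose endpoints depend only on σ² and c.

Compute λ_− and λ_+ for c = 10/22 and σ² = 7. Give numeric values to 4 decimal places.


c = 10/22 = 0.454545; √c = 0.674200.
λ_− = σ² (1 − √c)² = 7 · (1 − 0.674200)² = 7 · (0.325800)² = 0.743020.
λ_+ = σ² (1 + √c)² = 7 · (1 + 0.674200)² = 7 · (1.674200)² = 19.620616.

Rounded to 4 decimal places: λ_− ≈ 0.7430, λ_+ ≈ 19.6206.


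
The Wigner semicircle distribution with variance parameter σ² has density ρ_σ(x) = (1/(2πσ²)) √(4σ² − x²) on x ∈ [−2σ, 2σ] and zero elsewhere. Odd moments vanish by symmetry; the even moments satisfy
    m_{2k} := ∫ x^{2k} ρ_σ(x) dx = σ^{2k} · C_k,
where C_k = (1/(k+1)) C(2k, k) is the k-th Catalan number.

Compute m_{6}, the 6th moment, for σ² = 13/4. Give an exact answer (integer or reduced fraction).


By the scaled semicircle moment identity, m_{2k} = σ^{2k} · C_k with k = 3.
C_3 = (1/(k+1)) · C(2k, k) = (1/4) · C(6, 3) = (1/4) · 20 = 5.
σ^{2k} = (σ²)^k = (13/4)^3 = 2197/64.

Therefore m_{6} = σ^{6} · C_3 = (2197/64) · 5 = 10985/64.


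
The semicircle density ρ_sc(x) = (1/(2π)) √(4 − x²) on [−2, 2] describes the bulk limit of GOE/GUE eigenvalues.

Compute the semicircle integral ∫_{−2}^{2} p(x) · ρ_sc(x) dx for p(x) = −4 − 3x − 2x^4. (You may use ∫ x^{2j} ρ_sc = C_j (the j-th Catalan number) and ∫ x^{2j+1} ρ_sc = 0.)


Write p(x) = Σ a_i x^i, split into monomials and integrate each against ρ_sc separately.
Using ∫ x^{2j} ρ_sc = C_j = (1/(j+1)) C(2j, j) (Catalan numbers) and ∫ x^{2j+1} ρ_sc = 0 (odd monomials vanish by symmetry):
  i = 0 (even): a_0 · C_{0} = -4 · 1 = -4
  i = 1 (odd): ∫ x^1 ρ_sc = 0 (vanishes)
  i = 4 (even): a_4 · C_{2} = -2 · 2 = -4

Summing the contributions: ∫_{−2}^{2} p(x) ρ_sc(x) dx = (-4) + (-4) = -8.


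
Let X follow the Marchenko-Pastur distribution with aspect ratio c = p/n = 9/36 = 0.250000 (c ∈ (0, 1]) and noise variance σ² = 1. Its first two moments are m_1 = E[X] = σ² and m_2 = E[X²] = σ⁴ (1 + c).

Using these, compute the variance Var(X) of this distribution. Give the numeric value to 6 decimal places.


m_1 = E[X] = σ² = 1, so m_1² = 1.
m_2 = E[X²] = σ⁴ (1 + c) = 1 · (1 + 0.250000) = 1 · 1.250000 = 1.250000.
(Note m_2 − m_1² simplifies to c · σ⁴ = 0.250000 · 1.)

Var(X) = m_2 − m_1² = 1.250000 − 1 = 0.250000.


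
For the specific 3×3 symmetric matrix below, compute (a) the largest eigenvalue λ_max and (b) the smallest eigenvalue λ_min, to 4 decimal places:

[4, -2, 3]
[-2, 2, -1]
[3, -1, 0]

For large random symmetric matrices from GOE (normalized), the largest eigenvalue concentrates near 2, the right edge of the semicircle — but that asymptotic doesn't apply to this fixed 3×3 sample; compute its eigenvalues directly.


Since M is real symmetric, all three eigenvalues are real; they are the roots of det(λI − M) = λ³ − (tr M) λ² + s λ − det M, where s is the sum of the principal 2×2 minors.
tr M = 4 + 2 + 0 = 6.
s = (4·2 − (-2)²) + (4·0 − 3²) + (2·0 − (-1)²) = 4 + (-9) + (-1) = -6.
det M (expand along row 1) = 4·(-1) − (-2)·3 + 3·(-4) = -10.
Characteristic polynomial: λ³ − 6λ² − 6λ + 10 = 0.
Substitute λ = y + (tr M)/3 = y + 2.000000 to remove the quadratic term: y³ + p·y + q = 0 with p = s − (tr M)²/3 = -18.000000 and q = −2(tr M)³/27 + (tr M)·s/3 − det M = -18.000000.
Three real roots ⇒ use the trigonometric (Viète) form: r = 2√(−p/3) = 4.898979, φ = arccos(3q/(p·r)) = arccos(0.612372) = 0.911738 rad.
y_k = r·cos(φ/3 − 2πk/3) for k = 0, 1, 2 gives y = 4.674473, -1.067601, -3.606872.
λ_k = y_k + 2.000000 gives λ = 6.6745, 0.9324, -1.6069 (check: the sum is 6.0000 = tr M).

Hence λ_max = 6.6745 and λ_min = -1.6069.


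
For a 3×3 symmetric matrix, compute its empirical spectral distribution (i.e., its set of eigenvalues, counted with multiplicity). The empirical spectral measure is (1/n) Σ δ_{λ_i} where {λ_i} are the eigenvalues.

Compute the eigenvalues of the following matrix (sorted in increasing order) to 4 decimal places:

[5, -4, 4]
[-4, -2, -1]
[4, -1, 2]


Since M is real symmetric, all three eigenvalues are real; they are the roots of det(λI − M) = λ³ − (tr M) λ² + s λ − det M, where s is the sum of the principal 2×2 minors.
tr M = 5 + (-2) + 2 = 5.
s = (5·(-2) − (-4)²) + (5·2 − 4²) + ((-2)·2 − (-1)²) = -26 + (-6) + (-5) = -37.
det M (expand along row 1) = 5·(-5) − (-4)·(-4) + 4·12 = 7.
Characteristic polynomial: λ³ − 5λ² − 37λ − 7 = 0.
Substitute λ = y + (tr M)/3 = y + 1.666667 to remove the quadratic term: y³ + p·y + q = 0 with p = s − (tr M)²/3 = -45.333333 and q = −2(tr M)³/27 + (tr M)·s/3 − det M = -77.925926.
Three real roots ⇒ use the trigonometric (Viète) form: r = 2√(−p/3) = 7.774603, φ = arccos(3q/(p·r)) = arccos(0.663296) = 0.845582 rad.
y_k = r·cos(φ/3 − 2πk/3) for k = 0, 1, 2 gives y = 7.467814, -1.861167, -5.606647.
λ_k = y_k + 1.666667 gives λ = 9.1345, -0.1945, -3.9400 (check: the sum is 5.0000 = tr M).

Eigenvalues sorted in increasing order: [-3.9400, -0.1945, 9.1345].


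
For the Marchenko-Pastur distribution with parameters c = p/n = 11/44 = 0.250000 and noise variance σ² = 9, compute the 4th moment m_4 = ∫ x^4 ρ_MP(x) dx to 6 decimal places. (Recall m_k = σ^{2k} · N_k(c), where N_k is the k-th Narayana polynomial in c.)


E[X⁴] = σ⁸ (1 + 6c + 6c² + c³) (fourth MP moment). With σ² = 9 (so σ⁸ = 6561) and c = 11/44 = 0.250000: E[X⁴] = 6561 · (1 + 6·0.250000 + 6·(0.250000)² + (0.250000)³) = 6561 · 2.890625.

So E[X^4] = 18965.390625.


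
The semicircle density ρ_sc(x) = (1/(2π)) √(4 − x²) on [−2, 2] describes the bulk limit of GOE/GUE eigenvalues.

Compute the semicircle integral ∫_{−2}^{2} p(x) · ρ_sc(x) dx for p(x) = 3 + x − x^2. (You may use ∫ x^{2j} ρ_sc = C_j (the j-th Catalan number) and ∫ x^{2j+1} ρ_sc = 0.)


Write p(x) = Σ a_i x^i, split into monomials and integrate each against ρ_sc separately.
Using ∫ x^{2j} ρ_sc = C_j = (1/(j+1)) C(2j, j) (Catalan numbers) and ∫ x^{2j+1} ρ_sc = 0 (odd monomials vanish by symmetry):
  i = 0 (even): a_0 · C_{0} = 3 · 1 = 3
  i = 1 (odd): ∫ x^1 ρ_sc = 0 (vanishes)
  i = 2 (even): a_2 · C_{1} = -1 · 1 = -1

Summing the contributions: ∫_{−2}^{2} p(x) ρ_sc(x) dx = 3 + (-1) = 2.


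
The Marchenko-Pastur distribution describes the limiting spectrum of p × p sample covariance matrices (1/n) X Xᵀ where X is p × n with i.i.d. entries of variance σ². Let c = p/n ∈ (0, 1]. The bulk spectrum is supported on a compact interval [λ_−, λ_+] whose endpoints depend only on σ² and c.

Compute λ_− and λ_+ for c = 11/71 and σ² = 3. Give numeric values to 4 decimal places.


c = 11/71 = 0.154930; √c = 0.393611.
λ_− = σ² (1 − √c)² = 3 · (1 − 0.393611)² = 3 · (0.606389)² = 1.103123.
λ_+ = σ² (1 + √c)² = 3 · (1 + 0.393611)² = 3 · (1.393611)² = 5.826454.

Rounded to 4 decimal places: λ_− ≈ 1.1031, λ_+ ≈ 5.8265.


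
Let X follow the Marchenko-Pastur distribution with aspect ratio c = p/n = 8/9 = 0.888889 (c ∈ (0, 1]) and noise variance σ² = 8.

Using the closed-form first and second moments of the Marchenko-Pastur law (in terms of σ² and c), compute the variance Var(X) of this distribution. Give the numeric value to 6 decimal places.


Recall the MP moments m_1 = E[X] = σ² and m_2 = E[X²] = σ⁴ (1 + c).
m_1 = E[X] = σ² = 8, so m_1² = 64.
m_2 = E[X²] = σ⁴ (1 + c) = 64 · (1 + 0.888889) = 64 · 1.888889 = 120.888889.
(Note m_2 − m_1² simplifies to c · σ⁴ = 0.888889 · 64.)

Var(X) = m_2 − m_1² = 120.888889 − 64 = 56.888889.


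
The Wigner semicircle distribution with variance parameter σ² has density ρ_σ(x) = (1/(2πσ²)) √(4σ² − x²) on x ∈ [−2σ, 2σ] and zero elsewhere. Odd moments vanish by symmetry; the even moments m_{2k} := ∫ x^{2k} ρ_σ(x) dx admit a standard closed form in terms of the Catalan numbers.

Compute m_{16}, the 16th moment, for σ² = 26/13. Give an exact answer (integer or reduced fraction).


By the scaled semicircle moment identity, m_{2k} = σ^{2k} · C_k with k = 8.
C_8 = (1/(k+1)) · C(2k, k) = (1/9) · C(16, 8) = (1/9) · 12870 = 1430.
σ^{2k} = (σ²)^k = (26/13)^8 = 256.

Therefore m_{16} = σ^{16} · C_8 = 256 · 1430 = 366080.


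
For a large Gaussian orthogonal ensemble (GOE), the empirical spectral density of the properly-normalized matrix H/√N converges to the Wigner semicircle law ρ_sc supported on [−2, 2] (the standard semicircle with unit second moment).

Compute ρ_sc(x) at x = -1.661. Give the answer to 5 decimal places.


ρ_sc(x) = (1/(2π)) √(4 − x²). With x = -1.661:
  4 − x² = 4 − (-1.661)² = 4 − 2.758921 = 1.241079.
  √(4 − x²) = 1.114037.
  1/(2π) = 0.159155.
  ρ_sc(-1.661) = 0.159155 · 1.114037 = 0.177305.

Rounded to 5 decimal places: ρ_sc(-1.661) ≈ 0.17730.


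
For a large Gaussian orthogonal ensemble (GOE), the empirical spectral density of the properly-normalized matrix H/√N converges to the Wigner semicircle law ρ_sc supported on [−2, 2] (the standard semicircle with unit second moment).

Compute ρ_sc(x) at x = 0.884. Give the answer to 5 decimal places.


ρ_sc(x) = (1/(2π)) √(4 − x²). With x = 0.884:
  4 − x² = 4 − (0.884)² = 4 − 0.781456 = 3.218544.
  √(4 − x²) = 1.794030.
  1/(2π) = 0.159155.
  ρ_sc(0.884) = 0.159155 · 1.794030 = 0.285529.

Rounded to 5 decimal places: ρ_sc(0.884) ≈ 0.28553.


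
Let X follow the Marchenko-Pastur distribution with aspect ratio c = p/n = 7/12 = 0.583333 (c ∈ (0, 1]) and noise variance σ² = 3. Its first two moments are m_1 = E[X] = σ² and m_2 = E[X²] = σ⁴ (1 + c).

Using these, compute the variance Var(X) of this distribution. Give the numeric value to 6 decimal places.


m_1 = E[X] = σ² = 3, so m_1² = 9.
m_2 = E[X²] = σ⁴ (1 + c) = 9 · (1 + 0.583333) = 9 · 1.583333 = 14.250000.
(Note m_2 − m_1² simplifies to c · σ⁴ = 0.583333 · 9.)

Var(X) = m_2 − m_1² = 14.250000 − 9 = 5.250000.


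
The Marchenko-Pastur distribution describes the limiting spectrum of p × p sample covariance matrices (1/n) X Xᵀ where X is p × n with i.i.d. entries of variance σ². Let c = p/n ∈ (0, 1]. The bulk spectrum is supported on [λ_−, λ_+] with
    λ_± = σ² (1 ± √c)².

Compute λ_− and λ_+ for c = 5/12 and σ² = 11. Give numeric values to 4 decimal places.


c = 5/12 = 0.416667; √c = 0.645497.
λ_− = σ² (1 − √c)² = 11 · (1 − 0.645497)² = 11 · (0.354503)² = 1.382394.
λ_+ = σ² (1 + √c)² = 11 · (1 + 0.645497)² = 11 · (1.645497)² = 29.784272.

Rounded to 4 decimal places: λ_− ≈ 1.3824, λ_+ ≈ 29.7843.


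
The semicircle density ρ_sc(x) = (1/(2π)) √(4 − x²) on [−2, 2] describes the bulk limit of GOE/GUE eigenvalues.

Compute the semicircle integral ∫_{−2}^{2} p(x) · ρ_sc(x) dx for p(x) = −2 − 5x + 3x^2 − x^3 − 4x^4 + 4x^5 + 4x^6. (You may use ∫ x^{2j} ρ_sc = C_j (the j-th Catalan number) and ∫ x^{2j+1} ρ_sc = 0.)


Write p(x) = Σ a_i x^i, split into monomials and integrate each against ρ_sc separately.
Using ∫ x^{2j} ρ_sc = C_j = (1/(j+1)) C(2j, j) (Catalan numbers) and ∫ x^{2j+1} ρ_sc = 0 (odd monomials vanish by symmetry):
  i = 0 (even): a_0 · C_{0} = -2 · 1 = -2
  i = 1 (odd): ∫ x^1 ρ_sc = 0 (vanishes)
  i = 2 (even): a_2 · C_{1} = 3 · 1 = 3
  i = 3 (odd): ∫ x^3 ρ_sc = 0 (vanishes)
  i = 4 (even): a_4 · C_{2} = -4 · 2 = -8
  i = 5 (odd): ∫ x^5 ρ_sc = 0 (vanishes)
  i = 6 (even): a_6 · C_{3} = 4 · 5 = 20

Summing the contributions: ∫_{−2}^{2} p(x) ρ_sc(x) dx = (-2) + 3 + (-8) + 20 = 13.


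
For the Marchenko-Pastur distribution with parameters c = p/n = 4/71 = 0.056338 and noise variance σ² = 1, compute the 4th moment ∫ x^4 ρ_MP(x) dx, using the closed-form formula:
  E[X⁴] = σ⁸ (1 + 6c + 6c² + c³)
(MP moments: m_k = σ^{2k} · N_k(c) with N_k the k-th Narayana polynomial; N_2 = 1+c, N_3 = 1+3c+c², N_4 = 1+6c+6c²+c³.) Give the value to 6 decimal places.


E[X⁴] = σ⁸ (1 + 6c + 6c² + c³) (fourth MP moment). With σ² = 1 (so σ⁸ = 1) and c = 4/71 = 0.056338: E[X⁴] = 1 · (1 + 6·0.056338 + 6·(0.056338)² + (0.056338)³) = 1 · 1.357251.

So E[X^4] = 1.357251.


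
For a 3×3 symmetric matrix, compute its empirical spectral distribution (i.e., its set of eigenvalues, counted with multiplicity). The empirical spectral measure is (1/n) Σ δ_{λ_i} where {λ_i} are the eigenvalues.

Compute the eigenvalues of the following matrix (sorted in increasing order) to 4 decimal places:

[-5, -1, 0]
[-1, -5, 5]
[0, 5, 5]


Since M is real symmetric, all three eigenvalues are real; they are the roots of det(λI − M) = λ³ − (tr M) λ² + s λ − det M, where s is the sum of the principal 2×2 minors.
tr M = -5 + (-5) + 5 = -5.
s = ((-5)·(-5) − (-1)²) + ((-5)·5 − 0²) + ((-5)·5 − 5²) = 24 + (-25) + (-50) = -51.
det M (expand along row 1) = (-5)·(-50) − (-1)·(-5) + 0·(-5) = 245.
Characteristic polynomial: λ³ + 5λ² − 51λ − 245 = 0.
Substitute λ = y + (tr M)/3 = y − 1.666667 to remove the quadratic term: y³ + p·y + q = 0 with p = s − (tr M)²/3 = -59.333333 and q = −2(tr M)³/27 + (tr M)·s/3 − det M = -150.740741.
Three real roots ⇒ use the trigonometric (Viète) form: r = 2√(−p/3) = 8.894443, φ = arccos(3q/(p·r)) = arccos(0.856908) = 0.541555 rad.
y_k = r·cos(φ/3 − 2πk/3) for k = 0, 1, 2 gives y = 8.749915, -2.991999, -5.757916.
λ_k = y_k − 1.666667 gives λ = 7.0832, -4.6587, -7.4246 (check: the sum is -5.0000 = tr M).

Eigenvalues sorted in increasing order: [-7.4246, -4.6587, 7.0832].


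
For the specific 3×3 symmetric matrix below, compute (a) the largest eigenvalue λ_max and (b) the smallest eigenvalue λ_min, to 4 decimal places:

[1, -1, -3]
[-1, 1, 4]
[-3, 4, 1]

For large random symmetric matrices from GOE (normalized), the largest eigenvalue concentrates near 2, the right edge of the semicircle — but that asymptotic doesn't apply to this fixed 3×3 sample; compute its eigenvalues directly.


Since M is real symmetric, all three eigenvalues are real; they are the roots of det(λI − M) = λ³ − (tr M) λ² + s λ − det M, where s is the sum of the principal 2×2 minors.
tr M = 1 + 1 + 1 = 3.
s = (1·1 − (-1)²) + (1·1 − (-3)²) + (1·1 − 4²) = 0 + (-8) + (-15) = -23.
det M (expand along row 1) = 1·(-15) − (-1)·11 + (-3)·(-1) = -1.
Characteristic polynomial: λ³ − 3λ² − 23λ + 1 = 0.
Substitute λ = y + (tr M)/3 = y + 1.000000 to remove the quadratic term: y³ + p·y + q = 0 with p = s − (tr M)²/3 = -26.000000 and q = −2(tr M)³/27 + (tr M)·s/3 − det M = -24.000000.
Three real roots ⇒ use the trigonometric (Viète) form: r = 2√(−p/3) = 5.887841, φ = arccos(3q/(p·r)) = arccos(0.470330) = 1.081131 rad.
y_k = r·cos(φ/3 − 2πk/3) for k = 0, 1, 2 gives y = 5.509629, -0.956762, -4.552867.
λ_k = y_k + 1.000000 gives λ = 6.5096, 0.0432, -3.5529 (check: the sum is 3.0000 = tr M).

Hence λ_max = 6.5096 and λ_min = -3.5529.


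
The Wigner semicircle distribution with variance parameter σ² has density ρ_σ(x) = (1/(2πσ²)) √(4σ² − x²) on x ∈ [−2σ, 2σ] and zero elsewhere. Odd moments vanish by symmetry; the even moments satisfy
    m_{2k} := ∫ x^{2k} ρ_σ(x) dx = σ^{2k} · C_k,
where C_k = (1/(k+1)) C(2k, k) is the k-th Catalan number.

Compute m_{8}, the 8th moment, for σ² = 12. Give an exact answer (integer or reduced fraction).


By the scaled semicircle moment identity, m_{2k} = σ^{2k} · C_k with k = 4.
C_4 = (1/(k+1)) · C(2k, k) = (1/5) · C(8, 4) = (1/5) · 70 = 14.
σ^{2k} = (σ²)^k = (12)^4 = 20736.

Therefore m_{8} = σ^{8} · C_4 = 20736 · 14 = 290304.


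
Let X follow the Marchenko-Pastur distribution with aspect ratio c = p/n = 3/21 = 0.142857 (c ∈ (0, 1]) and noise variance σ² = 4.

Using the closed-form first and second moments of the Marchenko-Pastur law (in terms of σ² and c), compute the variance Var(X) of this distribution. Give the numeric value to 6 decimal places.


Recall the MP moments m_1 = E[X] = σ² and m_2 = E[X²] = σ⁴ (1 + c).
m_1 = E[X] = σ² = 4, so m_1² = 16.
m_2 = E[X²] = σ⁴ (1 + c) = 16 · (1 + 0.142857) = 16 · 1.142857 = 18.285714.
(Note m_2 − m_1² simplifies to c · σ⁴ = 0.142857 · 16.)

Var(X) = m_2 − m_1² = 18.285714 − 16 = 2.285714.


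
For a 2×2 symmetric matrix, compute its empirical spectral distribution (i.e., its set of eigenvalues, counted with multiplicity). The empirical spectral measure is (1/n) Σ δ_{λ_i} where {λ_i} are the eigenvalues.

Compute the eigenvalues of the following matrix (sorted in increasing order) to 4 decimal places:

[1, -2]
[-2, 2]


Since M is real symmetric, both eigenvalues are real; they are the roots of det(λI − M) = λ² − (tr M) λ + det M.
tr M = 1 + 2 = 3.
det M = 1·2 − (-2)² = 2 − 4 = -2.
Characteristic polynomial: λ² − 3λ − 2 = 0.
Discriminant Δ = (tr M)² − 4·det M = 9 − (-8) = 17; √Δ = 4.123106.
λ = (tr M ± √Δ)/2 = (3 ± 4.123106)/2, giving (tr M − √Δ)/2 = -0.5616 and (tr M + √Δ)/2 = 3.5616.

Eigenvalues sorted in increasing order: [-0.5616, 3.5616].


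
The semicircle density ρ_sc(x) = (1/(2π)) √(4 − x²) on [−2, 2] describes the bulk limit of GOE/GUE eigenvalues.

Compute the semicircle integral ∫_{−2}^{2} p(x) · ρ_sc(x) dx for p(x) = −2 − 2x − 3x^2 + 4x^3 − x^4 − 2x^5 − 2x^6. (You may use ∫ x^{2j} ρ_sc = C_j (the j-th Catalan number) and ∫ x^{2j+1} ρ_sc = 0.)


Write p(x) = Σ a_i x^i, split into monomials and integrate each against ρ_sc separately.
Using ∫ x^{2j} ρ_sc = C_j = (1/(j+1)) C(2j, j) (Catalan numbers) and ∫ x^{2j+1} ρ_sc = 0 (odd monomials vanish by symmetry):
  i = 0 (even): a_0 · C_{0} = -2 · 1 = -2
  i = 1 (odd): ∫ x^1 ρ_sc = 0 (vanishes)
  i = 2 (even): a_2 · C_{1} = -3 · 1 = -3
  i = 3 (odd): ∫ x^3 ρ_sc = 0 (vanishes)
  i = 4 (even): a_4 · C_{2} = -1 · 2 = -2
  i = 5 (odd): ∫ x^5 ρ_sc = 0 (vanishes)
  i = 6 (even): a_6 · C_{3} = -2 · 5 = -10

Summing the contributions: ∫_{−2}^{2} p(x) ρ_sc(x) dx = (-2) + (-3) + (-2) + (-10) = -17.


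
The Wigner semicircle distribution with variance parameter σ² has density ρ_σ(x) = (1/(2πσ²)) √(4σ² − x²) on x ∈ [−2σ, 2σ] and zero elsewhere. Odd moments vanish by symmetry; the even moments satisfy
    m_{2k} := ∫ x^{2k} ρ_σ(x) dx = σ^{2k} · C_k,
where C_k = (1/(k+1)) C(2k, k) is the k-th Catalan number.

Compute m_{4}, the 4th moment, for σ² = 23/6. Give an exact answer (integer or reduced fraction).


By the scaled semicircle moment identity, m_{2k} = σ^{2k} · C_k with k = 2.
C_2 = (1/(k+1)) · C(2k, k) = (1/3) · C(4, 2) = (1/3) · 6 = 2.
σ^{2k} = (σ²)^k = (23/6)^2 = 529/36.

Therefore m_{4} = σ^{4} · C_2 = (529/36) · 2 = 529/18.


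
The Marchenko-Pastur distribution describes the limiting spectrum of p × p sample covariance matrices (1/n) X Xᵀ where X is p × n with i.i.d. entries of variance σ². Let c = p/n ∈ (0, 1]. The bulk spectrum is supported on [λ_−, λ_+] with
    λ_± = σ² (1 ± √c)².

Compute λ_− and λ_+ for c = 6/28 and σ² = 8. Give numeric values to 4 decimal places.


c = 6/28 = 0.214286; √c = 0.462910.
λ_− = σ² (1 − √c)² = 8 · (1 − 0.462910)² = 8 · (0.537090)² = 2.307725.
λ_+ = σ² (1 + √c)² = 8 · (1 + 0.462910)² = 8 · (1.462910)² = 17.120847.

Rounded to 4 decimal places: λ_− ≈ 2.3077, λ_+ ≈ 17.1208.


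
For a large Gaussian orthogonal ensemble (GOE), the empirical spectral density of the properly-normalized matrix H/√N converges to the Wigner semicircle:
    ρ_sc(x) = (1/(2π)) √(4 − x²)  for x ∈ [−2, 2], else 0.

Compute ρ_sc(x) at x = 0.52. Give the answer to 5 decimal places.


ρ_sc(x) = (1/(2π)) √(4 − x²). With x = 0.52:
  4 − x² = 4 − (0.52)² = 4 − 0.270400 = 3.729600.
  √(4 − x²) = 1.931217.
  1/(2π) = 0.159155.
  ρ_sc(0.52) = 0.159155 · 1.931217 = 0.307363.

Rounded to 5 decimal places: ρ_sc(0.52) ≈ 0.30736.


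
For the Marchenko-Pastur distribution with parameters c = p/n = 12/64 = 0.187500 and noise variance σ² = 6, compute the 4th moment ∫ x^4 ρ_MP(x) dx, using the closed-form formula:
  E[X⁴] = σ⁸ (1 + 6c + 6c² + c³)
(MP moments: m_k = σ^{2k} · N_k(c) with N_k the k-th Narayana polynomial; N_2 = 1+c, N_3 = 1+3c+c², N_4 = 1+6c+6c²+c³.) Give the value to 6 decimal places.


E[X⁴] = σ⁸ (1 + 6c + 6c² + c³) (fourth MP moment). With σ² = 6 (so σ⁸ = 1296) and c = 12/64 = 0.187500: E[X⁴] = 1296 · (1 + 6·0.187500 + 6·(0.187500)² + (0.187500)³) = 1296 · 2.342529.

So E[X^4] = 3035.917969.


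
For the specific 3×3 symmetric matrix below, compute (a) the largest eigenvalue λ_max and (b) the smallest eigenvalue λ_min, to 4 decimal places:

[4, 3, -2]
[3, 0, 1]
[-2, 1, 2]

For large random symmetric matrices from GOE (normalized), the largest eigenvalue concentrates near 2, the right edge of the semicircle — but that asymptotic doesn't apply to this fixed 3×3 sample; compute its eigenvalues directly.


Since M is real symmetric, all three eigenvalues are real; they are the roots of det(λI − M) = λ³ − (tr M) λ² + s λ − det M, where s is the sum of the principal 2×2 minors.
tr M = 4 + 0 + 2 = 6.
s = (4·0 − 3²) + (4·2 − (-2)²) + (0·2 − 1²) = -9 + 4 + (-1) = -6.
det M (expand along row 1) = 4·(-1) − 3·8 + (-2)·3 = -34.
Characteristic polynomial: λ³ − 6λ² − 6λ + 34 = 0.
Substitute λ = y + (tr M)/3 = y + 2.000000 to remove the quadratic term: y³ + p·y + q = 0 with p = s − (tr M)²/3 = -18.000000 and q = −2(tr M)³/27 + (tr M)·s/3 − det M = 6.000000.
Three real roots ⇒ use the trigonometric (Viète) form: r = 2√(−p/3) = 4.898979, φ = arccos(3q/(p·r)) = arccos(-0.204124) = 1.776365 rad.
y_k = r·cos(φ/3 − 2πk/3) for k = 0, 1, 2 gives y = 4.064969, 0.335430, -4.400399.
λ_k = y_k + 2.000000 gives λ = 6.0650, 2.3354, -2.4004 (check: the sum is 6.0000 = tr M).

Hence λ_max = 6.0650 and λ_min = -2.4004.


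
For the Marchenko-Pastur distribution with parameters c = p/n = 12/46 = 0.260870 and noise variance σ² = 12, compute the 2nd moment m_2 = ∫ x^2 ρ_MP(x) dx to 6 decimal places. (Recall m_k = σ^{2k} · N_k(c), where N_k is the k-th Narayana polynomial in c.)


E[X²] = σ⁴ (1 + c) (second MP moment). With σ² = 12 (so σ⁴ = 144) and c = 12/46 = 0.260870: E[X²] = 144 · (1 + 0.260870) = 144 · 1.260870.

So E[X^2] = 181.565217.


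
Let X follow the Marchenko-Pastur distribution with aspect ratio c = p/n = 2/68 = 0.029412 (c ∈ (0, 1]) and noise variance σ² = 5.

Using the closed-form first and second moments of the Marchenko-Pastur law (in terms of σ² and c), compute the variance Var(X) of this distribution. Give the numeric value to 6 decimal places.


Recall the MP moments m_1 = E[X] = σ² and m_2 = E[X²] = σ⁴ (1 + c).
m_1 = E[X] = σ² = 5, so m_1² = 25.
m_2 = E[X²] = σ⁴ (1 + c) = 25 · (1 + 0.029412) = 25 · 1.029412 = 25.735294.
(Note m_2 − m_1² simplifies to c · σ⁴ = 0.029412 · 25.)

Var(X) = m_2 − m_1² = 25.735294 − 25 = 0.735294.


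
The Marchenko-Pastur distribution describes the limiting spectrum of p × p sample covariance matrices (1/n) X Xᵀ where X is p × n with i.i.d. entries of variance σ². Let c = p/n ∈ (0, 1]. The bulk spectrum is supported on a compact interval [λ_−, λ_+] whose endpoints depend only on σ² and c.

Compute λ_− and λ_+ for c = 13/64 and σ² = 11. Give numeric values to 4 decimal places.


c = 13/64 = 0.203125; √c = 0.450694.
λ_− = σ² (1 − √c)² = 11 · (1 − 0.450694)² = 11 · (0.549306)² = 3.319109.
λ_+ = σ² (1 + √c)² = 11 · (1 + 0.450694)² = 11 · (1.450694)² = 23.149641.

Rounded to 4 decimal places: λ_− ≈ 3.3191, λ_+ ≈ 23.1496.


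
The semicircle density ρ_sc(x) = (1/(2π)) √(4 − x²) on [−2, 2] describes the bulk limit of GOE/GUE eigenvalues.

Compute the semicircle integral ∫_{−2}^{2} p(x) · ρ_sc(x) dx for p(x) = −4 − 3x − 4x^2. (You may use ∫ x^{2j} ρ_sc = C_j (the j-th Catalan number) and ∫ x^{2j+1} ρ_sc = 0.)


Write p(x) = Σ a_i x^i, split into monomials and integrate each against ρ_sc separately.
Using ∫ x^{2j} ρ_sc = C_j = (1/(j+1)) C(2j, j) (Catalan numbers) and ∫ x^{2j+1} ρ_sc = 0 (odd monomials vanish by symmetry):
  i = 0 (even): a_0 · C_{0} = -4 · 1 = -4
  i = 1 (odd): ∫ x^1 ρ_sc = 0 (vanishes)
  i = 2 (even): a_2 · C_{1} = -4 · 1 = -4

Summing the contributions: ∫_{−2}^{2} p(x) ρ_sc(x) dx = (-4) + (-4) = -8.


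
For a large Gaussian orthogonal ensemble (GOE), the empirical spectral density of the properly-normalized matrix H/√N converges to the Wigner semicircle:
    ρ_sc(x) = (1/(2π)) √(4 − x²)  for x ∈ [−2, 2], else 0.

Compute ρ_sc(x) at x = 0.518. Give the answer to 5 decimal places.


ρ_sc(x) = (1/(2π)) √(4 − x²). With x = 0.518:
  4 − x² = 4 − (0.518)² = 4 − 0.268324 = 3.731676.
  √(4 − x²) = 1.931755.
  1/(2π) = 0.159155.
  ρ_sc(0.518) = 0.159155 · 1.931755 = 0.307448.

Rounded to 5 decimal places: ρ_sc(0.518) ≈ 0.30745.


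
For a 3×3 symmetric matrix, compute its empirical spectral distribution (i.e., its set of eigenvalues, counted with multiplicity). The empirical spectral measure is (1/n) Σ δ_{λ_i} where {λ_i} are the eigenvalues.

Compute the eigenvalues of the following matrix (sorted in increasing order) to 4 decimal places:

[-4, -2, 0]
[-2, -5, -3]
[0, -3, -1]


Since M is real symmetric, all three eigenvalues are real; they are the roots of det(λI − M) = λ³ − (tr M) λ² + s λ − det M, where s is the sum of the principal 2×2 minors.
tr M = -4 + (-5) + (-1) = -10.
s = ((-4)·(-5) − (-2)²) + ((-4)·(-1) − 0²) + ((-5)·(-1) − (-3)²) = 16 + 4 + (-4) = 16.
det M (expand along row 1) = (-4)·(-4) − (-2)·2 + 0·6 = 20.
Characteristic polynomial: λ³ + 10λ² + 16λ − 20 = 0.
Substitute λ = y + (tr M)/3 = y − 3.333333 to remove the quadratic term: y³ + p·y + q = 0 with p = s − (tr M)²/3 = -17.333333 and q = −2(tr M)³/27 + (tr M)·s/3 − det M = 0.740741.
Three real roots ⇒ use the trigonometric (Viète) form: r = 2√(−p/3) = 4.807402, φ = arccos(3q/(p·r)) = arccos(-0.026668) = 1.597468 rad.
y_k = r·cos(φ/3 − 2πk/3) for k = 0, 1, 2 gives y = 4.141798, 0.042740, -4.184537.
λ_k = y_k − 3.333333 gives λ = 0.8085, -3.2906, -7.5179 (check: the sum is -10.0000 = tr M).

Eigenvalues sorted in increasing order: [-7.5179, -3.2906, 0.8085].


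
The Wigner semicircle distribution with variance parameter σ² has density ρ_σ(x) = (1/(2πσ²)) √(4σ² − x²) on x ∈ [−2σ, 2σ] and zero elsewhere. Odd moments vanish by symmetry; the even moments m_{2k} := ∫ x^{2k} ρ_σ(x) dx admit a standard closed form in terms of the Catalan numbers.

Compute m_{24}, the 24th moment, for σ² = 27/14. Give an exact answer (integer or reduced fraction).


By the scaled semicircle moment identity, m_{2k} = σ^{2k} · C_k with k = 12.
C_12 = (1/(k+1)) · C(2k, k) = (1/13) · C(24, 12) = (1/13) · 2704156 = 208012.
σ^{2k} = (σ²)^k = (27/14)^12 = 150094635296999121/56693912375296.

Therefore m_{24} = σ^{24} · C_12 = (150094635296999121/56693912375296) · 208012 = 1115053045621406469909/2024782584832.


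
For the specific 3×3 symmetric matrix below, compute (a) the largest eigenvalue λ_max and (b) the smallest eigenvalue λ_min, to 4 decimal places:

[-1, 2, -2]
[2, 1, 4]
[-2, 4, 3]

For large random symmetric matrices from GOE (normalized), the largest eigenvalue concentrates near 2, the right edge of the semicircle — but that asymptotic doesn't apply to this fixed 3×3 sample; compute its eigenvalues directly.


Since M is real symmetric, all three eigenvalues are real; they are the roots of det(λI − M) = λ³ − (tr M) λ² + s λ − det M, where s is the sum of the principal 2×2 minors.
tr M = -1 + 1 + 3 = 3.
s = ((-1)·1 − 2²) + ((-1)·3 − (-2)²) + (1·3 − 4²) = -5 + (-7) + (-13) = -25.
det M (expand along row 1) = (-1)·(-13) − 2·14 + (-2)·10 = -35.
Characteristic polynomial: λ³ − 3λ² − 25λ + 35 = 0.
Substitute λ = y + (tr M)/3 = y + 1.000000 to remove the quadratic term: y³ + p·y + q = 0 with p = s − (tr M)²/3 = -28.000000 and q = −2(tr M)³/27 + (tr M)·s/3 − det M = 8.000000.
Three real roots ⇒ use the trigonometric (Viète) form: r = 2√(−p/3) = 6.110101, φ = arccos(3q/(p·r)) = arccos(-0.140283) = 1.711543 rad.
y_k = r·cos(φ/3 − 2πk/3) for k = 0, 1, 2 gives y = 5.142403, 0.286555, -5.428957.
λ_k = y_k + 1.000000 gives λ = 6.1424, 1.2866, -4.4290 (check: the sum is 3.0000 = tr M).

Hence λ_max = 6.1424 and λ_min = -4.4290.


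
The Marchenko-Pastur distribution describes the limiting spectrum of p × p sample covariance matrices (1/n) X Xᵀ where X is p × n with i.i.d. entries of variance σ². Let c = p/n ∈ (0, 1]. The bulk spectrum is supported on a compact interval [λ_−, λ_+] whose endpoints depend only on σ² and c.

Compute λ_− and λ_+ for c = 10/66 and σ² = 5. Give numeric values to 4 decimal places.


c = 10/66 = 0.151515; √c = 0.389249.
λ_− = σ² (1 − √c)² = 5 · (1 − 0.389249)² = 5 · (0.610751)² = 1.865081.
λ_+ = σ² (1 + √c)² = 5 · (1 + 0.389249)² = 5 · (1.389249)² = 9.650070.

Rounded to 4 decimal places: λ_− ≈ 1.8651, λ_+ ≈ 9.6501.


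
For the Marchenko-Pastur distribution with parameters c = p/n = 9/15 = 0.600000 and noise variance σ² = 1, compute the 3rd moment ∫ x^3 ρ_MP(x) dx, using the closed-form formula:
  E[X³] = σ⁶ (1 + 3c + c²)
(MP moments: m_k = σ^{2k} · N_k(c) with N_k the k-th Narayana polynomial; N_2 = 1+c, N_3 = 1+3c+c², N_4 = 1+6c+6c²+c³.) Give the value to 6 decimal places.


E[X³] = σ⁶ (1 + 3c + c²) (third MP moment). With σ² = 1 (so σ⁶ = 1) and c = 9/15 = 0.600000: E[X³] = 1 · (1 + 3·0.600000 + (0.600000)²) = 1 · 3.160000.

So E[X^3] = 3.160000.


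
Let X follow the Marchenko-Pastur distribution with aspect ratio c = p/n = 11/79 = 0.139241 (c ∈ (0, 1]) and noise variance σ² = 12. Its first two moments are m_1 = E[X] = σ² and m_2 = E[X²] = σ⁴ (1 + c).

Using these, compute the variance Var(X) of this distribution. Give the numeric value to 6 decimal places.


m_1 = E[X] = σ² = 12, so m_1² = 144.
m_2 = E[X²] = σ⁴ (1 + c) = 144 · (1 + 0.139241) = 144 · 1.139241 = 164.050633.
(Note m_2 − m_1² simplifies to c · σ⁴ = 0.139241 · 144.)

Var(X) = m_2 − m_1² = 164.050633 − 144 = 20.050633.


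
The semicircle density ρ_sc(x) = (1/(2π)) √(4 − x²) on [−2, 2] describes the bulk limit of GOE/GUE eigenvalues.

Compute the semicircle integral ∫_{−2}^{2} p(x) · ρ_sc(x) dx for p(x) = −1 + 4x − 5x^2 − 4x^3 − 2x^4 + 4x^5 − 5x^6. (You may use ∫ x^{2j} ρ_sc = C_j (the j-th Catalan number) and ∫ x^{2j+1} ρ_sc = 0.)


Write p(x) = Σ a_i x^i, split into monomials and integrate each against ρ_sc separately.
Using ∫ x^{2j} ρ_sc = C_j = (1/(j+1)) C(2j, j) (Catalan numbers) and ∫ x^{2j+1} ρ_sc = 0 (odd monomials vanish by symmetry):
  i = 0 (even): a_0 · C_{0} = -1 · 1 = -1
  i = 1 (odd): ∫ x^1 ρ_sc = 0 (vanishes)
  i = 2 (even): a_2 · C_{1} = -5 · 1 = -5
  i = 3 (odd): ∫ x^3 ρ_sc = 0 (vanishes)
  i = 4 (even): a_4 · C_{2} = -2 · 2 = -4
  i = 5 (odd): ∫ x^5 ρ_sc = 0 (vanishes)
  i = 6 (even): a_6 · C_{3} = -5 · 5 = -25

Summing the contributions: ∫_{−2}^{2} p(x) ρ_sc(x) dx = (-1) + (-5) + (-4) + (-25) = -35.


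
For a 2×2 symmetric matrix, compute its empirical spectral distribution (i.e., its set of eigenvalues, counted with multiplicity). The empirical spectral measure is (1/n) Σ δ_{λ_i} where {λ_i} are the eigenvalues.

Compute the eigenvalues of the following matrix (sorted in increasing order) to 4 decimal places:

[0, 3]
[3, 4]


Since M is real symmetric, both eigenvalues are real; they are the roots of det(λI − M) = λ² − (tr M) λ + det M.
tr M = 0 + 4 = 4.
det M = 0·4 − 3² = 0 − 9 = -9.
Characteristic polynomial: λ² − 4λ − 9 = 0.
Discriminant Δ = (tr M)² − 4·det M = 16 − (-36) = 52; √Δ = 7.211103.
λ = (tr M ± √Δ)/2 = (4 ± 7.211103)/2, giving (tr M − √Δ)/2 = -1.6056 and (tr M + √Δ)/2 = 5.6056.

Eigenvalues sorted in increasing order: [-1.6056, 5.6056].


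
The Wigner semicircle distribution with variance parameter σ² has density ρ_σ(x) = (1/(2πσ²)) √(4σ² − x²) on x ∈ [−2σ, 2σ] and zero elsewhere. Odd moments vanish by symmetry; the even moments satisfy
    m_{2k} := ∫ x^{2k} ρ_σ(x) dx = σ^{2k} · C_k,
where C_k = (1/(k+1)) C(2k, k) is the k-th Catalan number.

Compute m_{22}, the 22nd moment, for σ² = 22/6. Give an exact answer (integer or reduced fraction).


By the scaled semicircle moment identity, m_{2k} = σ^{2k} · C_k with k = 11.
C_11 = (1/(k+1)) · C(2k, k) = (1/12) · C(22, 11) = (1/12) · 705432 = 58786.
σ^{2k} = (σ²)^k = (22/6)^11 = 285311670611/177147.

Therefore m_{22} = σ^{22} · C_11 = (285311670611/177147) · 58786 = 16772331868538246/177147.


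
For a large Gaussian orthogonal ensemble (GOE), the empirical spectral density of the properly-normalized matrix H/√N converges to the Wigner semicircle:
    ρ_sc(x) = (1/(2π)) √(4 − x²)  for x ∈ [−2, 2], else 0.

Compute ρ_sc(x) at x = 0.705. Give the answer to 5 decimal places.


ρ_sc(x) = (1/(2π)) √(4 − x²). With x = 0.705:
  4 − x² = 4 − (0.705)² = 4 − 0.497025 = 3.502975.
  √(4 − x²) = 1.871624.
  1/(2π) = 0.159155.
  ρ_sc(0.705) = 0.159155 · 1.871624 = 0.297878.

Rounded to 5 decimal places: ρ_sc(0.705) ≈ 0.29788.


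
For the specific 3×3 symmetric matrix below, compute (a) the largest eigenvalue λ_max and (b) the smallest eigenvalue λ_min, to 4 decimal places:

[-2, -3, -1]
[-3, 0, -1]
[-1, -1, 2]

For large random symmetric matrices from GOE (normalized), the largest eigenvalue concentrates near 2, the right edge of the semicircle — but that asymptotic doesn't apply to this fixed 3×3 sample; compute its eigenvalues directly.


Since M is real symmetric, all three eigenvalues are real; they are the roots of det(λI − M) = λ³ − (tr M) λ² + s λ − det M, where s is the sum of the principal 2×2 minors.
tr M = -2 + 0 + 2 = 0.
s = ((-2)·0 − (-3)²) + ((-2)·2 − (-1)²) + (0·2 − (-1)²) = -9 + (-5) + (-1) = -15.
det M (expand along row 1) = (-2)·(-1) − (-3)·(-7) + (-1)·3 = -22.
Characteristic polynomial: λ³ − 15λ + 22 = 0.
Substitute λ = y + (tr M)/3 = y + 0.000000 to remove the quadratic term: y³ + p·y + q = 0 with p = s − (tr M)²/3 = -15.000000 and q = −2(tr M)³/27 + (tr M)·s/3 − det M = 22.000000.
Three real roots ⇒ use the trigonometric (Viète) form: r = 2√(−p/3) = 4.472136, φ = arccos(3q/(p·r)) = arccos(-0.983870) = 2.961739 rad.
y_k = r·cos(φ/3 − 2πk/3) for k = 0, 1, 2 gives y = 2.464102, 2.000000, -4.464102.
λ_k = y_k + 0.000000 gives λ = 2.4641, 2.0000, -4.4641 (check: the sum is 0.0000 = tr M).

Hence λ_max = 2.4641 and λ_min = -4.4641.


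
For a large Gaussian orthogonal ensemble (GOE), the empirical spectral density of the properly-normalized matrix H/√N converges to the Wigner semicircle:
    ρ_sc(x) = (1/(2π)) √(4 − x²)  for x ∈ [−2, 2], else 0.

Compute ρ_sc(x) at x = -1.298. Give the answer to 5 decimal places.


ρ_sc(x) = (1/(2π)) √(4 − x²). With x = -1.298:
  4 − x² = 4 − (-1.298)² = 4 − 1.684804 = 2.315196.
  √(4 − x²) = 1.521577.
  1/(2π) = 0.159155.
  ρ_sc(-1.298) = 0.159155 · 1.521577 = 0.242166.

Rounded to 5 decimal places: ρ_sc(-1.298) ≈ 0.24217.


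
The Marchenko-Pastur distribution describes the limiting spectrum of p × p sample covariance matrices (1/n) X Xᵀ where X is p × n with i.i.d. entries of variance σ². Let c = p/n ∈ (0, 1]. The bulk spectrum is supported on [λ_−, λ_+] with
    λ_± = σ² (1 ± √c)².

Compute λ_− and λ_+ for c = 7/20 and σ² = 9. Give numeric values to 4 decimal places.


c = 7/20 = 0.350000; √c = 0.591608.
λ_− = σ² (1 − √c)² = 9 · (1 − 0.591608)² = 9 · (0.408392)² = 1.501056.
λ_+ = σ² (1 + √c)² = 9 · (1 + 0.591608)² = 9 · (1.591608)² = 22.798944.

Rounded to 4 decimal places: λ_− ≈ 1.5011, λ_+ ≈ 22.7989.


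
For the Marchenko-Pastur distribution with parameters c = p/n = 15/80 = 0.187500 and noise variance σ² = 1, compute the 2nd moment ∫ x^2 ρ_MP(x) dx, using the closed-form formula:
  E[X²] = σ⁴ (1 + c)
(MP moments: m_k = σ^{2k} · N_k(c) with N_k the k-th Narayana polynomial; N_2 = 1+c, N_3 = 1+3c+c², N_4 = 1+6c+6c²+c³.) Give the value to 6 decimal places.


E[X²] = σ⁴ (1 + c) (second MP moment). With σ² = 1 (so σ⁴ = 1) and c = 15/80 = 0.187500: E[X²] = 1 · (1 + 0.187500) = 1 · 1.187500.

So E[X^2] = 1.187500.


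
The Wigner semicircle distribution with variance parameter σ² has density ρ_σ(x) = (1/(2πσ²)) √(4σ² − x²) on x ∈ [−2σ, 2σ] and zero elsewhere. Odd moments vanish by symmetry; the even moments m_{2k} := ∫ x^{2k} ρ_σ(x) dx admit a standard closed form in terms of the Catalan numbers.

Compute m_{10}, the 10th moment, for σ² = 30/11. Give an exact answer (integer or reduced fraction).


By the scaled semicircle moment identity, m_{2k} = σ^{2k} · C_k with k = 5.
C_5 = (1/(k+1)) · C(2k, k) = (1/6) · C(10, 5) = (1/6) · 252 = 42.
σ^{2k} = (σ²)^k = (30/11)^5 = 24300000/161051.

Therefore m_{10} = σ^{10} · C_5 = (24300000/161051) · 42 = 1020600000/161051.
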